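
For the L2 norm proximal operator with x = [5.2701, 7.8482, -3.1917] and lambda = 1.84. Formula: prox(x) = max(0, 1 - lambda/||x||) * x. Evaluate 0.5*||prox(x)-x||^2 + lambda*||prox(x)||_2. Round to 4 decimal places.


Step 1: Compute ||x||.
||x|| = 9.9777
Step 2: Compute scaling factor.
scale = max(0, 1 - 1.84/9.9777) = 0.8156
Step 3: prox(x) = [4.2982, 6.4009, -2.6031]
||prox(x)|| = 8.1377
Step 4: Proximal objective.
0.5*||prox-x||^2 = 1.6928
lambda*||prox|| = 14.9734
Total = 16.6662


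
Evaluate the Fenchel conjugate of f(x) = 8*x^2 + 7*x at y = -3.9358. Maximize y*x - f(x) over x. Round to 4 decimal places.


f*(y) = sup_x {y*x - a*x^2 - b*x} = sup_x {(y-b)*x - a*x^2}
FOC: (y - b) - 2a*x = 0 => x* = (y - b)/(2a)
x* = (-3.9358 - 7)/(2*8) = -0.6835
f*(-3.9358) = (y-b)^2/(4a) = (-3.9358 - 7)^2/(4*8)
= 119.5917/32 = 3.7372


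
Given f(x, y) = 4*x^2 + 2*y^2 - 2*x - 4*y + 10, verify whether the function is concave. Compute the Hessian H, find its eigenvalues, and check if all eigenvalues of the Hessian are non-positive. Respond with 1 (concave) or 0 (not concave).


The Hessian of f(x,y) = 4*x^2 + 2*y^2 - 2*x - 4*y + 10 is:
H = [[8, 0], [0, 4]]
Trace = 8 + 4 = 12
Determinant = 8*4 - (0)^2 = 32
Discriminant = (12)^2 - 4*32 = 16.0
Eigenvalues: lambda_1 = 4.0, lambda_2 = 8.0
The function is not concave.

0


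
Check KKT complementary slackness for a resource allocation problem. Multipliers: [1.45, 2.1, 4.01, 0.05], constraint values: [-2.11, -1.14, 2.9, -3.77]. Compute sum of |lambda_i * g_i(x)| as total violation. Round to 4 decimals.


KKT complementary slackness check:
lambda_1 * g_1 = 1.45 * -2.11 = -3.0595
lambda_2 * g_2 = 2.1 * -1.14 = -2.394
lambda_3 * g_3 = 4.01 * 2.9 = 11.629
lambda_4 * g_4 = 0.05 * -3.77 = -0.1885
Total violation = 3.0595 + 2.394 + 11.629 + 0.1885 = 17.271


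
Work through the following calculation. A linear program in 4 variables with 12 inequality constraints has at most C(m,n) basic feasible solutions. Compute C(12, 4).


Each vertex corresponds to some choice of n active constraints out of m, so the number of vertices is at most C(m, n) = m! / (n!(m-n)!).
m = 12, n = 4
Numerator: 12 * 11 * 10 * 9
Denominator: 4! = 24
C(12, 4) = 495


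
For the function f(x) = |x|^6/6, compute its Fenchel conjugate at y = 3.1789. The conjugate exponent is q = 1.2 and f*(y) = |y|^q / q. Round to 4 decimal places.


The conjugate exponent q satisfies 1/p + 1/q = 1.
p = 6, so q = 6/(6 - 1) = 1.2
|y|^q = 3.1789^1.2 = 4.0062
f*(3.1789) = 4.0062 / 1.2 = 3.3385


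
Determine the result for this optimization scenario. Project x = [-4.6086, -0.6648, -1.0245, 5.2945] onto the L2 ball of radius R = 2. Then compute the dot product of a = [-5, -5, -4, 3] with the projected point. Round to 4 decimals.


Step 1: Compute ||x|| (intermediates to 6 decimals).
||x|| = sqrt((-4.6086)^2 + (-0.6648)^2 + (-1.0245)^2 + 5.2945^2) = 7.12478
Step 2: Project.
Since ||x|| > R, scale = R/||x|| = 2/7.12478 = 0.28071, proj(x) = scale * x
proj(x) = [-1.29368, -0.186616, -0.287587, 1.486219]
Step 3: Dot product.
a^T * proj(x) = -5*(-1.29368) - 5*(-0.186616) - 4*(-0.287587) + 3*1.486219 = 13.0105


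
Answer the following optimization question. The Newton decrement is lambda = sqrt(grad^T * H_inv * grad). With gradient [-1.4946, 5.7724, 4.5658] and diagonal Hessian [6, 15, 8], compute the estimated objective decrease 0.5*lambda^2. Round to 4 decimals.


Step 1: H is diagonal, so H^(-1) * g = [-0.2491, 0.3848, 0.5707].
Step 2: g^T H^(-1) g = sum_i g_i^2 / H_ii
  = (-1.4946)^2/6 + (5.7724)^2/15 + (4.5658)^2/8
  = 0.3723 + 2.2214 + 2.6058 = 5.1995
Step 3: Objective decrease = 0.5 * g^T H^(-1) g = 2.5997


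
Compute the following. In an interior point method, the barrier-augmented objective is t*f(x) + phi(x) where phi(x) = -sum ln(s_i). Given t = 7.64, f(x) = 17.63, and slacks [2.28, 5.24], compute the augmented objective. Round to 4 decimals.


Step 1: Compute log-barrier.
ln values: [0.8242, 1.6563]
phi = -(0.8242 + 1.6563) = -2.4805
Step 2: Compute augmented objective.
t*f(x) = 7.64*17.63 = 134.6932
Total = 134.6932 - 2.4805 = 132.2127


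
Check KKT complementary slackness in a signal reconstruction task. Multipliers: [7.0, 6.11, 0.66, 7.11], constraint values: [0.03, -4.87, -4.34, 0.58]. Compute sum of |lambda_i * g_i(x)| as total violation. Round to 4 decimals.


KKT complementary slackness check:
lambda_1 * g_1 = 7.0 * 0.03 = 0.21
lambda_2 * g_2 = 6.11 * -4.87 = -29.7557
lambda_3 * g_3 = 0.66 * -4.34 = -2.8644
lambda_4 * g_4 = 7.11 * 0.58 = 4.1238
Total violation = 0.21 + 29.7557 + 2.8644 + 4.1238 = 36.9539


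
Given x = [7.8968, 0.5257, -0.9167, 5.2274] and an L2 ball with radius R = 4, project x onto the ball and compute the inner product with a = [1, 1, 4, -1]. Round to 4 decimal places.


Step 1: Compute ||x|| (intermediates to 6 decimals).
||x|| = sqrt(7.8968^2 + 0.5257^2 + (-0.9167)^2 + 5.2274^2) = 9.529001
Step 2: Project.
Since ||x|| > R, scale = R/||x|| = 4/9.529001 = 0.419771, proj(x) = scale * x
proj(x) = [3.314848, 0.220674, -0.384804, 2.194311]
Step 3: Dot product.
a^T * proj(x) = 1*3.314848 + 1*0.220674 + 4*(-0.384804) - 1*2.194311 = -0.198


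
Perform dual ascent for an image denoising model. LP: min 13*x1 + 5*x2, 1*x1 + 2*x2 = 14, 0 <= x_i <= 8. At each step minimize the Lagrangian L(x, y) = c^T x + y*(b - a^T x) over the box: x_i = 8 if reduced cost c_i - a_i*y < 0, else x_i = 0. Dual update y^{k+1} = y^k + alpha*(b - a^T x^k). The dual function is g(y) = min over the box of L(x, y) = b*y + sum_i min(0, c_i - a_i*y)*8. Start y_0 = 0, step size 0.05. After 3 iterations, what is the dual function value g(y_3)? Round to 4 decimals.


Dual ascent for LP: min 13*x1 + 5*x2, 1*x1 + 2*x2 = 14, 0 <= x_i <= 8
Step 1: y^k = 0.0, reduced costs: (13.0, 5.0)
  x^k = (0.0, 0.0), subgradient = b - a^T x = 14.0
  y^{k+1} = 0.0 + 0.05*14.0 = 0.7
Step 2: y^k = 0.7, reduced costs: (12.3, 3.6)
  x^k = (0.0, 0.0), subgradient = b - a^T x = 14.0
  y^{k+1} = 0.7 + 0.05*14.0 = 1.4
Step 3: y^k = 1.4, reduced costs: (11.6, 2.2)
  x^k = (0.0, 0.0), subgradient = b - a^T x = 14.0
  y^{k+1} = 1.4 + 0.05*14.0 = 2.1
Dual objective at y_3 = 2.1: reduced costs (10.9, 0.8), box minimizer x = (0.0, 0.0)
g(y_3) = b*y + (c1 - a1*y)*x1 + (c2 - a2*y)*x2 = 14*2.1 + 10.9*0.0 + 0.8*0.0 = 29.4 + 0.0 + 0.0 = 29.4


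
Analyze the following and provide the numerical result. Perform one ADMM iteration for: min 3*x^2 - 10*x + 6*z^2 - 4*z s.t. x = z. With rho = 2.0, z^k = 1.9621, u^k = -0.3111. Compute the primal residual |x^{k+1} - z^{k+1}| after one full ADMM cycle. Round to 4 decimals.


ADMM iteration with rho = 2.0, z^k = 1.9621, u^k = -0.3111
Step 1: x-update.
Minimize 3*x^2 - 10*x + (2.0/2)*(x - 1.9621 - 0.3111)^2
FOC: (2*3 + 2.0)*x = 10 + 2.0*(1.9621 + 0.3111)
x^{k+1} = 1.8183
Step 2: z-update.
Minimize 6*z^2 - 4*z + (2.0/2)*(1.8183 - z - 0.3111)^2
FOC: (2*6 + 2.0)*z = 4 + 2.0*(1.8183 - 0.3111)
z^{k+1} = 0.501
Step 3: u-update.
u^{k+1} = -0.3111 + 1.8183 - 0.501 = 1.0062
Step 4: Primal residual = |1.8183 - 0.501| = 1.3173


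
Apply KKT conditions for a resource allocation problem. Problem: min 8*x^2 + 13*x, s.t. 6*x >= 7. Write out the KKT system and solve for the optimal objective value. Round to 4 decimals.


Step 1: Try lambda = 0 (constraint inactive).
x_unc = -13/(2*8) = -0.8125
Check: 6*-0.8125 = -4.875 < 7 -- violated!
Step 2: Constraint must be active: 6*x = 7
x* = 7/6 = 1.1667 (rounded; the exact value 7/6 is used below)
lambda = (2*8*(7/6) + 13)/6 = 5.2778
Step 3: Compute optimal value.
f(x*) = 8*(7/6)^2 + 13*(7/6) = 26.0556


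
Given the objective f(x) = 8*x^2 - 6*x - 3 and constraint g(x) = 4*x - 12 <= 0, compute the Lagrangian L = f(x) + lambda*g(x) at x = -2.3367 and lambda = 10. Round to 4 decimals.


Step 1: Evaluate f(x).
f(-2.3367) = 8*(-2.3367)^2 - 6*(-2.3367) - 3 = 54.7015
Step 2: Evaluate g(x).
g(-2.3367) = 4*-2.3367 - 12 = -21.3468
Step 3: Compute Lagrangian.
L = 54.7015 + 10*-21.3468 = -158.7665


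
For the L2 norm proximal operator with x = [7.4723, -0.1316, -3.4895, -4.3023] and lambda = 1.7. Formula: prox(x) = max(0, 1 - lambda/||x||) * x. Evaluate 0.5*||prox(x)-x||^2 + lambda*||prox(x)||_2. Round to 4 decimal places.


Step 1: Compute ||x||.
||x|| = 9.3026
Step 2: Compute scaling factor.
scale = max(0, 1 - 1.7/9.3026) = 0.8173
Step 3: prox(x) = [6.1068, -0.1076, -2.8518, -3.5161]
||prox(x)|| = 7.6026
Step 4: Proximal objective.
0.5*||prox-x||^2 = 1.445
lambda*||prox|| = 12.9244
Total = 14.3695


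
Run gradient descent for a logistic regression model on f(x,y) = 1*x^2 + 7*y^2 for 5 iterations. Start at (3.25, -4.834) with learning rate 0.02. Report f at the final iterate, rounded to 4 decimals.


Gradient descent on f(x,y) = 1*x^2 + 7*y^2.
Starting point: (3.25, -4.834), alpha = 0.02
Step 1: grad_x = 2*1*3.25 = 6.5, grad_y = 2*7*-4.834 = -67.676
  x_1 = 3.25 - 0.02*6.5 = 3.12
  y_1 = -4.834 - 0.02*-67.676 = -3.4805
Step 2: grad_x = 2*1*3.12 = 6.24, grad_y = 2*7*-3.4805 = -48.7267
  x_2 = 3.12 - 0.02*6.24 = 2.9952
  y_2 = -3.4805 - 0.02*-48.7267 = -2.5059
Step 3: grad_x = 2*1*2.9952 = 5.9904, grad_y = 2*7*-2.5059 = -35.0832
  x_3 = 2.9952 - 0.02*5.9904 = 2.8754
  y_3 = -2.5059 - 0.02*-35.0832 = -1.8043
Step 4: grad_x = 2*1*2.8754 = 5.7508, grad_y = 2*7*-1.8043 = -25.2599
  x_4 = 2.8754 - 0.02*5.7508 = 2.7604
  y_4 = -1.8043 - 0.02*-25.2599 = -1.2991
Step 5: grad_x = 2*1*2.7604 = 5.5208, grad_y = 2*7*-1.2991 = -18.1872
  x_5 = 2.7604 - 0.02*5.5208 = 2.65
  y_5 = -1.2991 - 0.02*-18.1872 = -0.9353
f(2.65, -0.9353) = 1*2.65^2 + 7*(-0.9353)^2 = 13.1463


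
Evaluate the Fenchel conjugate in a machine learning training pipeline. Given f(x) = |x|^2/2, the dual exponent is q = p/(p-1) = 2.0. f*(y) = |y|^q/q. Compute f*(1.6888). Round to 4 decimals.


The conjugate exponent q satisfies 1/p + 1/q = 1.
p = 2, so q = 2/(2 - 1) = 2.0
|y|^q = 1.6888^2.0 = 2.852
f*(1.6888) = 2.852 / 2.0 = 1.426


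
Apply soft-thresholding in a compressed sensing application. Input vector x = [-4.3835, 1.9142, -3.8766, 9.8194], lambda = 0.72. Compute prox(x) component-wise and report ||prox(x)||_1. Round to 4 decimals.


Soft-thresholding with lambda = 0.72:
prox(-4.3835) = sign(-4.3835)*max(|-4.3835| - 0.72, 0) = -3.6635
prox(1.9142) = sign(1.9142)*max(|1.9142| - 0.72, 0) = 1.1942
prox(-3.8766) = sign(-3.8766)*max(|-3.8766| - 0.72, 0) = -3.1566
prox(9.8194) = sign(9.8194)*max(|9.8194| - 0.72, 0) = 9.0994
prox(x) = [-3.6635, 1.1942, -3.1566, 9.0994]
||prox(x)||_1 = 3.6635 + 1.1942 + 3.1566 + 9.0994 = 17.1137


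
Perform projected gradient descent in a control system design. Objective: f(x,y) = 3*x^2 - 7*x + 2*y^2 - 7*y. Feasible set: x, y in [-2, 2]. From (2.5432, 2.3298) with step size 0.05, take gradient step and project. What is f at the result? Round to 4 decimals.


Step 1: Compute gradient at (2.5432, 2.3298).
grad_x = 2*3*2.5432 - 7 = 8.2592
grad_y = 2*2*2.3298 - 7 = 2.3192
Step 2: Gradient step.
x_raw = 2.5432 - 0.05*8.2592 = 2.1302
y_raw = 2.3298 - 0.05*2.3192 = 2.2138
Step 3: Project onto [-2, 2].
x_proj = clip(2.1302) = 2.0
y_proj = clip(2.2138) = 2.0
Step 4: Evaluate f.
f(2.0, 2.0) = -8.0


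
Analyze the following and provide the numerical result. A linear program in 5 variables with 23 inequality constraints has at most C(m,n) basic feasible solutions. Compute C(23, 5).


Each vertex corresponds to some choice of n active constraints out of m, so the number of vertices is at most C(m, n) = m! / (n!(m-n)!).
m = 23, n = 5
Numerator: 23 * 22 * 21 * 20 * 19
Denominator: 5! = 120
C(23, 5) = 33649


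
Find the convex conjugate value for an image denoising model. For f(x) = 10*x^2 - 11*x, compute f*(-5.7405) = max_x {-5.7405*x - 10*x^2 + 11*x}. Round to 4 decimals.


f*(y) = sup_x {y*x - a*x^2 - b*x} = sup_x {(y-b)*x - a*x^2}
FOC: (y - b) - 2a*x = 0 => x* = (y - b)/(2a)
x* = (-5.7405 + 11)/(2*10) = 0.263
f*(-5.7405) = (y-b)^2/(4a) = (-5.7405 + 11)^2/(4*10)
= 27.6623/40 = 0.6916


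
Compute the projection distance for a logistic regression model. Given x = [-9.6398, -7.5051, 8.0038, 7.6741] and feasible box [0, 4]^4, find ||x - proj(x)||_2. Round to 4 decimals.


Project each component onto [0, 4].
clip(-9.6398) = 0.0, clip(-7.5051) = 0.0, clip(8.0038) = 4.0, clip(7.6741) = 4.0
Projection = [0.0, 0.0, 4.0, 4.0]
Squared diffs: [92.9257, 56.3265, 16.0304, 13.499]
Distance = sqrt(178.7816) = 13.3709


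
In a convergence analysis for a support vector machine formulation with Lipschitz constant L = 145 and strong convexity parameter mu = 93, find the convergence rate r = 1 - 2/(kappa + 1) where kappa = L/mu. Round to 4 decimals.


Step 1: Compute the condition number.
kappa = L/mu = 145/93 = 1.5591
Step 2: Compute the convergence rate.
r = 1 - 2/(kappa + 1) = 1 - 2*mu/(L + mu) = (L - mu)/(L + mu) = 52/238 = 0.2185


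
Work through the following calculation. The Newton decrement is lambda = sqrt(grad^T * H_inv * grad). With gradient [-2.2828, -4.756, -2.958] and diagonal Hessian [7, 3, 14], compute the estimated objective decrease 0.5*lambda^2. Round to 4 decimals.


Step 1: H is diagonal, so H^(-1) * g = [-0.3261, -1.5853, -0.2113].
Step 2: g^T H^(-1) g = sum_i g_i^2 / H_ii
  = (-2.2828)^2/7 + (-4.756)^2/3 + (-2.958)^2/14
  = 0.7445 + 7.5398 + 0.625 = 8.9093
Step 3: Objective decrease = 0.5 * g^T H^(-1) g = 4.4546


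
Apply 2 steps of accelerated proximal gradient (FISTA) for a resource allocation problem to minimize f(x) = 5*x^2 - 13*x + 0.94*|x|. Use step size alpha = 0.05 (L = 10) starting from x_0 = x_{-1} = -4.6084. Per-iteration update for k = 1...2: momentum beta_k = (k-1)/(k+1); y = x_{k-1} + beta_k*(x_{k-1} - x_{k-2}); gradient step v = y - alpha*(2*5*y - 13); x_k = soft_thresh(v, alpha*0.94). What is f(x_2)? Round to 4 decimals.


FISTA on f(x) = 5*x^2 - 13*x + 0.94*|x|
L = 10, alpha = 0.05
Iteration 1: beta = 0.0, y = -4.6084 + 0.0*(-4.6084 + 4.6084) = -4.6084
  grad(y) = -59.084, v = y - alpha*grad = -1.6542
  prox(v) = soft_thresh(-1.6542, 0.047) = -1.6072
Iteration 2: beta = 0.3333, y = -1.6072 + 0.3333*(-1.6072 + 4.6084) = -0.6068
  grad(y) = -19.068, v = y - alpha*grad = 0.3466
  prox(v) = soft_thresh(0.3466, 0.047) = 0.2996
f(x_2) = 5*0.2996^2 - 13*0.2996 + 0.94*|0.2996| = -3.1644


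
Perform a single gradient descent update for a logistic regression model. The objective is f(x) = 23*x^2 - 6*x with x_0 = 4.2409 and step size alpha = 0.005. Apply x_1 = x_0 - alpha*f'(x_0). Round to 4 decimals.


We compute the gradient at x_0 and apply the update.
f'(x) = 46*x - 6
f'(4.2409) = 46*4.2409 - 6 = 189.0814
x_1 = 4.2409 - 0.005*189.0814 = 3.2955


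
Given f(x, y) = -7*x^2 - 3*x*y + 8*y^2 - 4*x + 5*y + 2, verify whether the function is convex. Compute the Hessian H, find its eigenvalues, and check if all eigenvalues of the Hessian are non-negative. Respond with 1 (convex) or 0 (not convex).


The Hessian of f(x,y) = -7*x^2 - 3*x*y + 8*y^2 - 4*x + 5*y + 2 is:
H = [[-14, -3], [-3, 16]]
Trace = -14 + 16 = 2
Determinant = -14*16 - (-3)^2 = -233
Discriminant = (2)^2 - 4*-233 = 936.0
Eigenvalues: lambda_1 = -14.2971, lambda_2 = 16.2971
The function is not convex.

0


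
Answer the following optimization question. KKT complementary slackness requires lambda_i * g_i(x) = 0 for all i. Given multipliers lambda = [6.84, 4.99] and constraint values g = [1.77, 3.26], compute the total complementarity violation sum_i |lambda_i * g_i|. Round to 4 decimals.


KKT complementary slackness check:
lambda_1 * g_1 = 6.84 * 1.77 = 12.1068
lambda_2 * g_2 = 4.99 * 3.26 = 16.2674
Total violation = 12.1068 + 16.2674 = 28.3742


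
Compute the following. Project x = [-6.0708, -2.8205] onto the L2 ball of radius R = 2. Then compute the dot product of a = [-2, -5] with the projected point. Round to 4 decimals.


Step 1: Compute ||x|| (intermediates to 6 decimals).
||x|| = sqrt((-6.0708)^2 + (-2.8205)^2) = 6.694015
Step 2: Project.
Since ||x|| > R, scale = R/||x|| = 2/6.694015 = 0.298774, proj(x) = scale * x
proj(x) = [-1.813797, -0.842692]
Step 3: Dot product.
a^T * proj(x) = -2*(-1.813797) - 5*(-0.842692) = 7.8411


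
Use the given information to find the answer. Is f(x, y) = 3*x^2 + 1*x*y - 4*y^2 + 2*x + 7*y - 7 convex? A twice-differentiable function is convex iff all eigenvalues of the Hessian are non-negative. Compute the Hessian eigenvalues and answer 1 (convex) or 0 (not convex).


The Hessian of f(x,y) = 3*x^2 + 1*x*y - 4*y^2 + 2*x + 7*y - 7 is:
H = [[6, 1], [1, -8]]
Trace = 6 - 8 = -2
Determinant = 6*-8 - (1)^2 = -49
Discriminant = (-2)^2 - 4*-49 = 200.0
Eigenvalues: lambda_1 = -8.0711, lambda_2 = 6.0711
The function is not convex.

0


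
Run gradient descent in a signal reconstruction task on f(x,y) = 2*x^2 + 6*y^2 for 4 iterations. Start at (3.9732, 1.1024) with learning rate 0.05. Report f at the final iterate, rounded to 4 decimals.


Gradient descent on f(x,y) = 2*x^2 + 6*y^2.
Starting point: (3.9732, 1.1024), alpha = 0.05
Step 1: grad_x = 2*2*3.9732 = 15.8928, grad_y = 2*6*1.1024 = 13.2288
  x_1 = 3.9732 - 0.05*15.8928 = 3.1786
  y_1 = 1.1024 - 0.05*13.2288 = 0.441
Step 2: grad_x = 2*2*3.1786 = 12.7142, grad_y = 2*6*0.441 = 5.2915
  x_2 = 3.1786 - 0.05*12.7142 = 2.5428
  y_2 = 0.441 - 0.05*5.2915 = 0.1764
Step 3: grad_x = 2*2*2.5428 = 10.1714, grad_y = 2*6*0.1764 = 2.1166
  x_3 = 2.5428 - 0.05*10.1714 = 2.0343
  y_3 = 0.1764 - 0.05*2.1166 = 0.0706
Step 4: grad_x = 2*2*2.0343 = 8.1371, grad_y = 2*6*0.0706 = 0.8466
  x_4 = 2.0343 - 0.05*8.1371 = 1.6274
  y_4 = 0.0706 - 0.05*0.8466 = 0.0282
f(1.6274, 0.0282) = 2*1.6274^2 + 6*0.0282^2 = 5.3018


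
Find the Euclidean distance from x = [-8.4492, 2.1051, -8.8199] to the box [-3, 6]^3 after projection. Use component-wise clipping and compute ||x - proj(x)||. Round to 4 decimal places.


Project each component onto [-3, 6].
clip(-8.4492) = -3.0, clip(2.1051) = 2.1051, clip(-8.8199) = -3.0
Projection = [-3.0, 2.1051, -3.0]
Squared diffs: [29.6938, 0.0, 33.8712]
Distance = sqrt(63.565) = 7.9728


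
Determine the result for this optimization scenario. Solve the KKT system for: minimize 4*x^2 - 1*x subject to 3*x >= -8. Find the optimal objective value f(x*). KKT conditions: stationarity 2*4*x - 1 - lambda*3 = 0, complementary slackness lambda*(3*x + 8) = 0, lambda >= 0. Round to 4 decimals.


Step 1: Try lambda = 0 (constraint inactive).
Stationarity: 2*4*x - 1 = 0
x* = 1/(2*4) = 0.125
Check constraint: 3*0.125 = 0.375 >= -8 -- satisfied.
Step 2: Compute optimal value.
f(x*) = 4*0.125^2 - 1*0.125 = -0.0625


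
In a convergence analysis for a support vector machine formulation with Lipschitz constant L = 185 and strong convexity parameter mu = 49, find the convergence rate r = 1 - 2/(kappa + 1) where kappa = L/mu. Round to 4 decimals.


Step 1: Compute the condition number.
kappa = L/mu = 185/49 = 3.7755
Step 2: Compute the convergence rate.
r = 1 - 2/(kappa + 1) = 1 - 2*mu/(L + mu) = (L - mu)/(L + mu) = 136/234 = 0.5812


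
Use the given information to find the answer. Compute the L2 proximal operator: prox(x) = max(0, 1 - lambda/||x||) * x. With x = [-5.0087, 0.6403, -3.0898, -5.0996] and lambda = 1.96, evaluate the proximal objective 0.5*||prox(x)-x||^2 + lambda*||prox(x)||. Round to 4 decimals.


Step 1: Compute ||x||.
||x|| = 7.8134
Step 2: Compute scaling factor.
scale = max(0, 1 - 1.96/7.8134) = 0.7492
Step 3: prox(x) = [-3.7523, 0.4797, -2.3147, -3.8204]
||prox(x)|| = 5.8534
Step 4: Proximal objective.
0.5*||prox-x||^2 = 1.9208
lambda*||prox|| = 11.4727
Total = 13.3935


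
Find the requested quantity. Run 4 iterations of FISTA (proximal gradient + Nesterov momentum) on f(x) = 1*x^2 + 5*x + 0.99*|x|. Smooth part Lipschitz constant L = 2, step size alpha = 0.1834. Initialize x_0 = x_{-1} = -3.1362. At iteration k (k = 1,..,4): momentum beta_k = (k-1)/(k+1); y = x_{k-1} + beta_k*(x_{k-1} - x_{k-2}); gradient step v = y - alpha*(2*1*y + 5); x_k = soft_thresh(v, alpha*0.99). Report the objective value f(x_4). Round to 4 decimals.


FISTA on f(x) = 1*x^2 + 5*x + 0.99*|x|
L = 2, alpha = 0.1834
Iteration 1: beta = 0.0, y = -3.1362 + 0.0*(-3.1362 + 3.1362) = -3.1362
  grad(y) = -1.2724, v = y - alpha*grad = -2.9028
  prox(v) = soft_thresh(-2.9028, 0.1816) = -2.7213
Iteration 2: beta = 0.3333, y = -2.7213 + 0.3333*(-2.7213 + 3.1362) = -2.583
  grad(y) = -0.1659, v = y - alpha*grad = -2.5525
  prox(v) = soft_thresh(-2.5525, 0.1816) = -2.371
Iteration 3: beta = 0.5, y = -2.371 + 0.5*(-2.371 + 2.7213) = -2.1958
  grad(y) = 0.6084, v = y - alpha*grad = -2.3074
  prox(v) = soft_thresh(-2.3074, 0.1816) = -2.1258
Iteration 4: beta = 0.6, y = -2.1258 + 0.6*(-2.1258 + 2.371) = -1.9787
  grad(y) = 1.0425, v = y - alpha*grad = -2.1699
  prox(v) = soft_thresh(-2.1699, 0.1816) = -1.9884
f(x_4) = 1*(-1.9884)^2 + 5*(-1.9884) + 0.99*|-1.9884| = -4.0197


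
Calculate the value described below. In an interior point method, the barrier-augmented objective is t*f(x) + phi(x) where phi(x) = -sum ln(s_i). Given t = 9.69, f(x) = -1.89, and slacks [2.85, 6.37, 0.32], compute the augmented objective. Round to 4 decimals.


Step 1: Compute log-barrier.
ln values: [1.0473, 1.8516, -1.1394]
phi = -(1.0473 + 1.8516 - 1.1394) = -1.7595
Step 2: Compute augmented objective.
t*f(x) = 9.69*-1.89 = -18.3141
Total = -18.3141 - 1.7595 = -20.0736


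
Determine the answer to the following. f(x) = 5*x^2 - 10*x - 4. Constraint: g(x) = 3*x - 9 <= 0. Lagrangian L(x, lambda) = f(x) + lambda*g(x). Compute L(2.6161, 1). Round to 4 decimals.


Step 1: Evaluate f(x).
f(2.6161) = 5*2.6161^2 - 10*2.6161 - 4 = 4.0589
Step 2: Evaluate g(x).
g(2.6161) = 3*2.6161 - 9 = -1.1517
Step 3: Compute Lagrangian.
L = 4.0589 + 1*-1.1517 = 2.9072


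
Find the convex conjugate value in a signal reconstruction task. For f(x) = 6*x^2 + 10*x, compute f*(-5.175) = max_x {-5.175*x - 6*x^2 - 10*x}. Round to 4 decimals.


f*(y) = sup_x {y*x - a*x^2 - b*x} = sup_x {(y-b)*x - a*x^2}
FOC: (y - b) - 2a*x = 0 => x* = (y - b)/(2a)
x* = (-5.175 - 10)/(2*6) = -1.2646
f*(-5.175) = (y-b)^2/(4a) = (-5.175 - 10)^2/(4*6)
= 230.2806/24 = 9.595


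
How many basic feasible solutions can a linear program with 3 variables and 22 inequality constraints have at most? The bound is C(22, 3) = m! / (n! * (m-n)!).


Each vertex corresponds to some choice of n active constraints out of m, so the number of vertices is at most C(m, n) = m! / (n!(m-n)!).
m = 22, n = 3
Numerator: 22 * 21 * 20
Denominator: 3! = 6
C(22, 3) = 1540


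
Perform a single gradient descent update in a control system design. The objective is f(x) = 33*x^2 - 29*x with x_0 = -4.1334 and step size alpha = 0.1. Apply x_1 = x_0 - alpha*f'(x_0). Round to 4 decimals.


We compute the gradient at x_0 and apply the update.
f'(x) = 66*x - 29
f'(-4.1334) = 66*-4.1334 - 29 = -301.8044
x_1 = -4.1334 - 0.1*-301.8044 = 26.047


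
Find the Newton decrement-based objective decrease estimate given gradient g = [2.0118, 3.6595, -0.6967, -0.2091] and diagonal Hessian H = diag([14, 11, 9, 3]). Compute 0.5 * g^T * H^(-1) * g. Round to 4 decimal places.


Step 1: H is diagonal, so H^(-1) * g = [0.1437, 0.3327, -0.0774, -0.0697].
Step 2: g^T H^(-1) g = sum_i g_i^2 / H_ii
  = (2.0118)^2/14 + (3.6595)^2/11 + (-0.6967)^2/9 + (-0.2091)^2/3
  = 0.2891 + 1.2174 + 0.0539 + 0.0146 = 1.5751
Step 3: Objective decrease = 0.5 * g^T H^(-1) g = 0.7875


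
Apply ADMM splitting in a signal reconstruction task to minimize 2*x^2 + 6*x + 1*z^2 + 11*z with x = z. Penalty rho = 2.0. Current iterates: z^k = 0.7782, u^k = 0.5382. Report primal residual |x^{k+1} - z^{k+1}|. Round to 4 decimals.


ADMM iteration with rho = 2.0, z^k = 0.7782, u^k = 0.5382
Step 1: x-update.
Minimize 2*x^2 + 6*x + (2.0/2)*(x - 0.7782 + 0.5382)^2
FOC: (2*2 + 2.0)*x = -6 + 2.0*(0.7782 - 0.5382)
x^{k+1} = -0.92
Step 2: z-update.
Minimize 1*z^2 + 11*z + (2.0/2)*(-0.92 - z + 0.5382)^2
FOC: (2*1 + 2.0)*z = -11 + 2.0*(-0.92 + 0.5382)
z^{k+1} = -2.9409
Step 3: u-update.
u^{k+1} = 0.5382 - 0.92 + 2.9409 = 2.5591
Step 4: Primal residual = |-0.92 + 2.9409| = 2.0209


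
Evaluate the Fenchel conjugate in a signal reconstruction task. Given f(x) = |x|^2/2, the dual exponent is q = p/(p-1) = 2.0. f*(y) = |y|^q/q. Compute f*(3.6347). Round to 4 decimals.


The conjugate exponent q satisfies 1/p + 1/q = 1.
p = 2, so q = 2/(2 - 1) = 2.0
|y|^q = 3.6347^2.0 = 13.211
f*(3.6347) = 13.211 / 2.0 = 6.6055


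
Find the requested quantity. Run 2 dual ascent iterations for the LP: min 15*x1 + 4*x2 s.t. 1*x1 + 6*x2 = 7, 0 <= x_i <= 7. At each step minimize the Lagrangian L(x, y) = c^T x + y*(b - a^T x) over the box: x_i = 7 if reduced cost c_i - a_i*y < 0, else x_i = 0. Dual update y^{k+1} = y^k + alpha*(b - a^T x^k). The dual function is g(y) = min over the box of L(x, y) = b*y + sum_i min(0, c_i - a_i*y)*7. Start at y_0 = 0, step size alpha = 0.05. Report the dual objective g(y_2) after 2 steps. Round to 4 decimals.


Dual ascent for LP: min 15*x1 + 4*x2, 1*x1 + 6*x2 = 7, 0 <= x_i <= 7
Step 1: y^k = 0.0, reduced costs: (15.0, 4.0)
  x^k = (0.0, 0.0), subgradient = b - a^T x = 7.0
  y^{k+1} = 0.0 + 0.05*7.0 = 0.35
Step 2: y^k = 0.35, reduced costs: (14.65, 1.9)
  x^k = (0.0, 0.0), subgradient = b - a^T x = 7.0
  y^{k+1} = 0.35 + 0.05*7.0 = 0.7
Dual objective at y_2 = 0.7: reduced costs (14.3, -0.2), box minimizer x = (0.0, 7.0)
g(y_2) = b*y + (c1 - a1*y)*x1 + (c2 - a2*y)*x2 = 7*0.7 + 14.3*0.0 + (-0.2)*7.0 = 4.9 + 0.0 - 1.4 = 3.5


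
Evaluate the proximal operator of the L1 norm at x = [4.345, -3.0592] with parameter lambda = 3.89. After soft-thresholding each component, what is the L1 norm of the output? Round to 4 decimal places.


Soft-thresholding with lambda = 3.89:
prox(4.345) = sign(4.345)*max(|4.345| - 3.89, 0) = 0.455
prox(-3.0592) = sign(-3.0592)*max(|-3.0592| - 3.89, 0) = 0.0
prox(x) = [0.455, 0.0]
||prox(x)||_1 = 0.455 + 0.0 = 0.455


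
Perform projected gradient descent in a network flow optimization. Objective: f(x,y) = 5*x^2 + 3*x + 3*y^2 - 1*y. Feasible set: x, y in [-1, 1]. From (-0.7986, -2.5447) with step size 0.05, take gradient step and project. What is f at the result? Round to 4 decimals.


Step 1: Compute gradient at (-0.7986, -2.5447).
grad_x = 2*5*-0.7986 + 3 = -4.986
grad_y = 2*3*-2.5447 - 1 = -16.2682
Step 2: Gradient step.
x_raw = -0.7986 - 0.05*-4.986 = -0.5493
y_raw = -2.5447 - 0.05*-16.2682 = -1.7313
Step 3: Project onto [-1, 1].
x_proj = clip(-0.5493) = -0.5493
y_proj = clip(-1.7313) = -1.0
Step 4: Evaluate f.
f(-0.5493, -1.0) = 3.8608


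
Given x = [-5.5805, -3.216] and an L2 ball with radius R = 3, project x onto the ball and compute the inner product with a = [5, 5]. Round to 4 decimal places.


Step 1: Compute ||x|| (intermediates to 6 decimals).
||x|| = sqrt((-5.5805)^2 + (-3.216)^2) = 6.440857
Step 2: Project.
Since ||x|| > R, scale = R/||x|| = 3/6.440857 = 0.465777, proj(x) = scale * x
proj(x) = [-2.599269, -1.497939]
Step 3: Dot product.
a^T * proj(x) = 5*(-2.599269) + 5*(-1.497939) = -20.486


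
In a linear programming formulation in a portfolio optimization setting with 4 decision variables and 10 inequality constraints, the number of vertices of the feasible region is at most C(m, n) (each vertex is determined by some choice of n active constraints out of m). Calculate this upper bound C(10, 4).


Each vertex corresponds to some choice of n active constraints out of m, so the number of vertices is at most C(m, n) = m! / (n!(m-n)!).
m = 10, n = 4
Numerator: 10 * 9 * 8 * 7
Denominator: 4! = 24
C(10, 4) = 210


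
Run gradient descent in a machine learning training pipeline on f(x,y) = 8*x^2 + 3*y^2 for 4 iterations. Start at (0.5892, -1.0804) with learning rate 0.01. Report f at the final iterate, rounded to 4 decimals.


Gradient descent on f(x,y) = 8*x^2 + 3*y^2.
Starting point: (0.5892, -1.0804), alpha = 0.01
Step 1: grad_x = 2*8*0.5892 = 9.4272, grad_y = 2*3*-1.0804 = -6.4824
  x_1 = 0.5892 - 0.01*9.4272 = 0.4949
  y_1 = -1.0804 - 0.01*-6.4824 = -1.0156
Step 2: grad_x = 2*8*0.4949 = 7.9188, grad_y = 2*3*-1.0156 = -6.0935
  x_2 = 0.4949 - 0.01*7.9188 = 0.4157
  y_2 = -1.0156 - 0.01*-6.0935 = -0.9546
Step 3: grad_x = 2*8*0.4157 = 6.6518, grad_y = 2*3*-0.9546 = -5.7278
  x_3 = 0.4157 - 0.01*6.6518 = 0.3492
  y_3 = -0.9546 - 0.01*-5.7278 = -0.8974
Step 4: grad_x = 2*8*0.3492 = 5.5875, grad_y = 2*3*-0.8974 = -5.3842
  x_4 = 0.3492 - 0.01*5.5875 = 0.2933
  y_4 = -0.8974 - 0.01*-5.3842 = -0.8435
f(0.2933, -0.8435) = 8*0.2933^2 + 3*(-0.8435)^2 = 2.823


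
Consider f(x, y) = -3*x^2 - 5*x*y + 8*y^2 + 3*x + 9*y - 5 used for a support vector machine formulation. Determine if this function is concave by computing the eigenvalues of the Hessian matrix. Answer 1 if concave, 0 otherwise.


The Hessian of f(x,y) = -3*x^2 - 5*x*y + 8*y^2 + 3*x + 9*y - 5 is:
H = [[-6, -5], [-5, 16]]
Trace = -6 + 16 = 10
Determinant = -6*16 - (-5)^2 = -121
Discriminant = (10)^2 - 4*-121 = 584.0
Eigenvalues: lambda_1 = -7.083, lambda_2 = 17.083
The function is not concave.

0


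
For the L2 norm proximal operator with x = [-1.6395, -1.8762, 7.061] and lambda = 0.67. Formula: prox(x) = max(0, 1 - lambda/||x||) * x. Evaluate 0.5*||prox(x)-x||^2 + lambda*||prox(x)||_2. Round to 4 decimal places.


Step 1: Compute ||x||.
||x|| = 7.4877
Step 2: Compute scaling factor.
scale = max(0, 1 - 0.67/7.4877) = 0.9105
Step 3: prox(x) = [-1.4928, -1.7083, 6.4292]
||prox(x)|| = 6.8177
Step 4: Proximal objective.
0.5*||prox-x||^2 = 0.2245
lambda*||prox|| = 4.5679
Total = 4.7923


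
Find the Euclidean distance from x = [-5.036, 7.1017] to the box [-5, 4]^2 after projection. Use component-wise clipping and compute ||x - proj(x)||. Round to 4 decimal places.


Project each component onto [-5, 4].
clip(-5.036) = -5.0, clip(7.1017) = 4.0
Projection = [-5.0, 4.0]
Squared diffs: [0.0013, 9.6205]
Distance = sqrt(9.6218) = 3.1019


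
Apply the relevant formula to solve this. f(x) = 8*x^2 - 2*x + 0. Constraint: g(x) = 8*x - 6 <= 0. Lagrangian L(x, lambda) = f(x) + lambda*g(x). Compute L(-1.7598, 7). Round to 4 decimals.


Step 1: Evaluate f(x).
f(-1.7598) = 8*(-1.7598)^2 - 2*(-1.7598) + 0 = 28.2948
Step 2: Evaluate g(x).
g(-1.7598) = 8*-1.7598 - 6 = -20.0784
Step 3: Compute Lagrangian.
L = 28.2948 + 7*-20.0784 = -112.254


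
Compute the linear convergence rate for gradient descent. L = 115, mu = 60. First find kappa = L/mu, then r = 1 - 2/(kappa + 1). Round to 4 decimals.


Step 1: Compute the condition number.
kappa = L/mu = 115/60 = 1.9167
Step 2: Compute the convergence rate.
r = 1 - 2/(kappa + 1) = 1 - 2*mu/(L + mu) = (L - mu)/(L + mu) = 55/175 = 0.3143


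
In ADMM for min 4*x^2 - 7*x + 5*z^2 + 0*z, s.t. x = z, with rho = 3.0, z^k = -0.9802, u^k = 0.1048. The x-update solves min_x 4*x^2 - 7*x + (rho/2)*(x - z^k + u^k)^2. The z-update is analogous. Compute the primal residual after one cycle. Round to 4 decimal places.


ADMM iteration with rho = 3.0, z^k = -0.9802, u^k = 0.1048
Step 1: x-update.
Minimize 4*x^2 - 7*x + (3.0/2)*(x + 0.9802 + 0.1048)^2
FOC: (2*4 + 3.0)*x = 7 + 3.0*(-0.9802 - 0.1048)
x^{k+1} = 0.3405
Step 2: z-update.
Minimize 5*z^2 + 0*z + (3.0/2)*(0.3405 - z + 0.1048)^2
FOC: (2*5 + 3.0)*z = 0 + 3.0*(0.3405 + 0.1048)
z^{k+1} = 0.1028
Step 3: u-update.
u^{k+1} = 0.1048 + 0.3405 - 0.1028 = 0.3425
Step 4: Primal residual = |0.3405 - 0.1028| = 0.2377


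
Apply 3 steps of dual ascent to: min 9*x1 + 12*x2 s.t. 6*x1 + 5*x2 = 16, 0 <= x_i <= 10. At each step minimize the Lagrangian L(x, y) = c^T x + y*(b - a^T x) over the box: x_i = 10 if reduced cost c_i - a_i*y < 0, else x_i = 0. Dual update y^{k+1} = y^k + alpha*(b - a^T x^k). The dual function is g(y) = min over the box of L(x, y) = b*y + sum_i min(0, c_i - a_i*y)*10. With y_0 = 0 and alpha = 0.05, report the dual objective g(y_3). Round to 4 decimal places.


Dual ascent for LP: min 9*x1 + 12*x2, 6*x1 + 5*x2 = 16, 0 <= x_i <= 10
Step 1: y^k = 0.0, reduced costs: (9.0, 12.0)
  x^k = (0.0, 0.0), subgradient = b - a^T x = 16.0
  y^{k+1} = 0.0 + 0.05*16.0 = 0.8
Step 2: y^k = 0.8, reduced costs: (4.2, 8.0)
  x^k = (0.0, 0.0), subgradient = b - a^T x = 16.0
  y^{k+1} = 0.8 + 0.05*16.0 = 1.6
Step 3: y^k = 1.6, reduced costs: (-0.6, 4.0)
  x^k = (10.0, 0.0), subgradient = b - a^T x = -44.0
  y^{k+1} = 1.6 + 0.05*-44.0 = -0.6
Dual objective at y_3 = -0.6: reduced costs (12.6, 15.0), box minimizer x = (0.0, 0.0)
g(y_3) = b*y + (c1 - a1*y)*x1 + (c2 - a2*y)*x2 = 16*(-0.6) + 12.6*0.0 + 15.0*0.0 = -9.6 + 0.0 + 0.0 = -9.6


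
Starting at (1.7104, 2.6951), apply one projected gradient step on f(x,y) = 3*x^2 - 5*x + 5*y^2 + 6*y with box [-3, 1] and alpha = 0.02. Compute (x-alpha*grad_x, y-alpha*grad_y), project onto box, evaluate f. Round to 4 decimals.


Step 1: Compute gradient at (1.7104, 2.6951).
grad_x = 2*3*1.7104 - 5 = 5.2624
grad_y = 2*5*2.6951 + 6 = 32.951
Step 2: Gradient step.
x_raw = 1.7104 - 0.02*5.2624 = 1.6052
y_raw = 2.6951 - 0.02*32.951 = 2.0361
Step 3: Project onto [-3, 1].
x_proj = clip(1.6052) = 1.0
y_proj = clip(2.0361) = 1.0
Step 4: Evaluate f.
f(1.0, 1.0) = 9.0


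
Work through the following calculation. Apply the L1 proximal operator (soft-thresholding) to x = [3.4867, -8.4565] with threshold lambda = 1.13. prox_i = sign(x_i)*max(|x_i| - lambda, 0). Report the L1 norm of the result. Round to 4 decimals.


Soft-thresholding with lambda = 1.13:
prox(3.4867) = sign(3.4867)*max(|3.4867| - 1.13, 0) = 2.3567
prox(-8.4565) = sign(-8.4565)*max(|-8.4565| - 1.13, 0) = -7.3265
prox(x) = [2.3567, -7.3265]
||prox(x)||_1 = 2.3567 + 7.3265 = 9.6832


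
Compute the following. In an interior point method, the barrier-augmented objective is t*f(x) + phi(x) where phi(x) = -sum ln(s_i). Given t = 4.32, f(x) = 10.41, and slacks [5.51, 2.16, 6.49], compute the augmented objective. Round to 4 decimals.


Step 1: Compute log-barrier.
ln values: [1.7066, 0.7701, 1.8703]
phi = -(1.7066 + 0.7701 + 1.8703) = -4.3469
Step 2: Compute augmented objective.
t*f(x) = 4.32*10.41 = 44.9712
Total = 44.9712 - 4.3469 = 40.6243


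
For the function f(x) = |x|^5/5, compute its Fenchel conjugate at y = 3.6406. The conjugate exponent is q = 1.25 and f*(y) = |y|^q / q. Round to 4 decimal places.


The conjugate exponent q satisfies 1/p + 1/q = 1.
p = 5, so q = 5/(5 - 1) = 1.25
|y|^q = 3.6406^1.25 = 5.0288
f*(3.6406) = 5.0288 / 1.25 = 4.0231


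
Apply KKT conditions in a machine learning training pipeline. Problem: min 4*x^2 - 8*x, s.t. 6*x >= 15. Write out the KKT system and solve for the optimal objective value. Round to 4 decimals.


Step 1: Try lambda = 0 (constraint inactive).
x_unc = 8/(2*4) = 1.0
Check: 6*1.0 = 6.0 < 15 -- violated!
Step 2: Constraint must be active: 6*x = 15
x* = 15/6 = 2.5
lambda = (2*4*2.5 - 8)/6 = 2.0
Step 3: Compute optimal value.
f(x*) = 4*2.5^2 - 8*2.5 = 5.0


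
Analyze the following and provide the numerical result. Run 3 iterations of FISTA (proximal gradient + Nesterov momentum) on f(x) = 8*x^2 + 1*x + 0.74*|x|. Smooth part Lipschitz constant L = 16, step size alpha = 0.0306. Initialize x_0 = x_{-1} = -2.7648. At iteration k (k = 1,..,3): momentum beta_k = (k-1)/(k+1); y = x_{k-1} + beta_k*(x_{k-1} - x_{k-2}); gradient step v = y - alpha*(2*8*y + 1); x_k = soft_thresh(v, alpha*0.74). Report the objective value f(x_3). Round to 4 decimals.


FISTA on f(x) = 8*x^2 + 1*x + 0.74*|x|
L = 16, alpha = 0.0306
Iteration 1: beta = 0.0, y = -2.7648 + 0.0*(-2.7648 + 2.7648) = -2.7648
  grad(y) = -43.2368, v = y - alpha*grad = -1.4418
  prox(v) = soft_thresh(-1.4418, 0.0226) = -1.4191
Iteration 2: beta = 0.3333, y = -1.4191 + 0.3333*(-1.4191 + 2.7648) = -0.9705
  grad(y) = -14.5287, v = y - alpha*grad = -0.526
  prox(v) = soft_thresh(-0.526, 0.0226) = -0.5033
Iteration 3: beta = 0.5, y = -0.5033 + 0.5*(-0.5033 + 1.4191) = -0.0454
  grad(y) = 0.2731, v = y - alpha*grad = -0.0538
  prox(v) = soft_thresh(-0.0538, 0.0226) = -0.0311
f(x_3) = 8*(-0.0311)^2 + 1*(-0.0311) + 0.74*|-0.0311| = -0.0003


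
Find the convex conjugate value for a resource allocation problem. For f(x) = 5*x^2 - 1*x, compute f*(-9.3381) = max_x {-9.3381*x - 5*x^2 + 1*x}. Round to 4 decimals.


f*(y) = sup_x {y*x - a*x^2 - b*x} = sup_x {(y-b)*x - a*x^2}
FOC: (y - b) - 2a*x = 0 => x* = (y - b)/(2a)
x* = (-9.3381 + 1)/(2*5) = -0.8338
f*(-9.3381) = (y-b)^2/(4a) = (-9.3381 + 1)^2/(4*5)
= 69.5239/20 = 3.4762


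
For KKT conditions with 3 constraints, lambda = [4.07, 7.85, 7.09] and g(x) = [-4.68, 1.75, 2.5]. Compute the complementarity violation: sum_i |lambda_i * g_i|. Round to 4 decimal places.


KKT complementary slackness check:
lambda_1 * g_1 = 4.07 * -4.68 = -19.0476
lambda_2 * g_2 = 7.85 * 1.75 = 13.7375
lambda_3 * g_3 = 7.09 * 2.5 = 17.725
Total violation = 19.0476 + 13.7375 + 17.725 = 50.5101


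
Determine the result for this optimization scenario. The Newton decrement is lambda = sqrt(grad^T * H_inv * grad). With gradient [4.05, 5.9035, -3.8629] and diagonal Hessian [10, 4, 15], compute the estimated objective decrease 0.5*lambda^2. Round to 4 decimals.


Step 1: H is diagonal, so H^(-1) * g = [0.405, 1.4759, -0.2575].
Step 2: g^T H^(-1) g = sum_i g_i^2 / H_ii
  = (4.05)^2/10 + (5.9035)^2/4 + (-3.8629)^2/15
  = 1.6403 + 8.7128 + 0.9948 = 11.3479
Step 3: Objective decrease = 0.5 * g^T H^(-1) g = 5.6739


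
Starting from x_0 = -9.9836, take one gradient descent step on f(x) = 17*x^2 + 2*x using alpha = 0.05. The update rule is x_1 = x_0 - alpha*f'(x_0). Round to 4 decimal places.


We compute the gradient at x_0 and apply the update.
f'(x) = 34*x + 2
f'(-9.9836) = 34*-9.9836 + 2 = -337.4424
x_1 = -9.9836 - 0.05*-337.4424 = 6.8885


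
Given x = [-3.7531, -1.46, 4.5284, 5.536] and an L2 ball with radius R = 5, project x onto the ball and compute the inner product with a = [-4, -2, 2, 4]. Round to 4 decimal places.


Step 1: Compute ||x|| (intermediates to 6 decimals).
||x|| = sqrt((-3.7531)^2 + (-1.46)^2 + 4.5284^2 + 5.536^2) = 8.207988
Step 2: Project.
Since ||x|| > R, scale = R/||x|| = 5/8.207988 = 0.609163, proj(x) = scale * x
proj(x) = [-2.28625, -0.889378, 2.758534, 3.372326]
Step 3: Dot product.
a^T * proj(x) = -4*(-2.28625) - 2*(-0.889378) + 2*2.758534 + 4*3.372326 = 29.9301


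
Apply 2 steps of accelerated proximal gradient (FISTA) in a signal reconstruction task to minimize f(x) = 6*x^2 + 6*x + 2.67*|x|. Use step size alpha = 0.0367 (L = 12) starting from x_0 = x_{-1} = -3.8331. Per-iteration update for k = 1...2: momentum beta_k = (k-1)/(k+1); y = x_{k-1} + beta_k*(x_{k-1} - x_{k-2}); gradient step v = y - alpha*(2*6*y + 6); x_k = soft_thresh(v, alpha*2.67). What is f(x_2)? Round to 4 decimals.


FISTA on f(x) = 6*x^2 + 6*x + 2.67*|x|
L = 12, alpha = 0.0367
Iteration 1: beta = 0.0, y = -3.8331 + 0.0*(-3.8331 + 3.8331) = -3.8331
  grad(y) = -39.9972, v = y - alpha*grad = -2.3652
  prox(v) = soft_thresh(-2.3652, 0.098) = -2.2672
Iteration 2: beta = 0.3333, y = -2.2672 + 0.3333*(-2.2672 + 3.8331) = -1.7453
  grad(y) = -14.943, v = y - alpha*grad = -1.1968
  prox(v) = soft_thresh(-1.1968, 0.098) = -1.0989
f(x_2) = 6*(-1.0989)^2 + 6*(-1.0989) + 2.67*|-1.0989| = 3.5857


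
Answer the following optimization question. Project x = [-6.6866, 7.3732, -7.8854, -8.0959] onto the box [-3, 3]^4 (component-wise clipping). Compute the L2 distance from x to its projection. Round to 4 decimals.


Project each component onto [-3, 3].
clip(-6.6866) = -3.0, clip(7.3732) = 3.0, clip(-7.8854) = -3.0, clip(-8.0959) = -3.0
Projection = [-3.0, 3.0, -3.0, -3.0]
Squared diffs: [13.591, 19.1249, 23.8671, 25.9682]
Distance = sqrt(82.5512) = 9.0858


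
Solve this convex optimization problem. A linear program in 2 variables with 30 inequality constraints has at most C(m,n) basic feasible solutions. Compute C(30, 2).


Each vertex corresponds to some choice of n active constraints out of m, so the number of vertices is at most C(m, n) = m! / (n!(m-n)!).
m = 30, n = 2
Numerator: 30 * 29
Denominator: 2! = 2
C(30, 2) = 435


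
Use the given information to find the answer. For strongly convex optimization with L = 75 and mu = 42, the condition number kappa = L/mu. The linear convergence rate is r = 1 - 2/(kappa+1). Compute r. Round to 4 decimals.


Step 1: Compute the condition number.
kappa = L/mu = 75/42 = 1.7857
Step 2: Compute the convergence rate.
r = 1 - 2/(kappa + 1) = 1 - 2*mu/(L + mu) = (L - mu)/(L + mu) = 33/117 = 0.2821


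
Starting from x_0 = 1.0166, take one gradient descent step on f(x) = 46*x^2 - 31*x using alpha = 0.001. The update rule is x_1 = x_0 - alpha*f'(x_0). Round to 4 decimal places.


We compute the gradient at x_0 and apply the update.
f'(x) = 92*x - 31
f'(1.0166) = 92*1.0166 - 31 = 62.5272
x_1 = 1.0166 - 0.001*62.5272 = 0.9541
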